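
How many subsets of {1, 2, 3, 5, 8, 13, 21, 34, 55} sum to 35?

4

Starting from the Zeckendorf form and repeatedly splitting a term F_k into F_{k−1} + F_{k−2} (when neither is already used) reaches every representation.
35 = 34+1 = 21+13+1 = 21+8+5+1 = 21+8+3+2+1 — 4 representations.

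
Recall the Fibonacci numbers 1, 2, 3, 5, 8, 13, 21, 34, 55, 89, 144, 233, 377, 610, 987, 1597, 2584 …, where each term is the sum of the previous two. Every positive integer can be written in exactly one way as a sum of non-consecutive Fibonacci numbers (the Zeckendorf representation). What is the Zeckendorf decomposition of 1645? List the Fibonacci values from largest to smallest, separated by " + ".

Greedy algorithm:
1645 − 1597 = 48
48 − 34 = 14
14 − 13 = 1
1 − 1 = 0
So 1645 = 1597 + 34 + 13 + 1, with no two terms consecutive in the sequence.

1597 + 34 + 13 + 1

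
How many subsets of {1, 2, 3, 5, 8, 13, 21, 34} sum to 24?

24 = 21+3 = 21+2+1 = 13+8+3 = … (2 more), for 5 in all.

5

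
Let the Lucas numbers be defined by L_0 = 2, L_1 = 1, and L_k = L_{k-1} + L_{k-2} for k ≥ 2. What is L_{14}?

Iterating the recurrence up to L_{9} = 76 and L_{8} = 47:
L_{10} = L_{9} + L_{8} = 76 + 47 = 123
L_{11} = L_{10} + L_{9} = 123 + 76 = 199
L_{12} = L_{11} + L_{10} = 199 + 123 = 322
L_{13} = L_{12} + L_{11} = 322 + 199 = 521
L_{14} = L_{13} + L_{12} = 521 + 322 = 843

843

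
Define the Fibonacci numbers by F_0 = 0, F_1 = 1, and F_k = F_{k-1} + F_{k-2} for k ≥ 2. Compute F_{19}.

4181

Iterating the recurrence up to F_{13} = 233 and F_{12} = 144:
F_{14} = F_{13} + F_{12} = 233 + 144 = 377
F_{15} = F_{14} + F_{13} = 377 + 233 = 610
F_{16} = F_{15} + F_{14} = 610 + 377 = 987
F_{17} = F_{16} + F_{15} = 987 + 610 = 1597
F_{18} = F_{17} + F_{16} = 1597 + 987 = 2584
F_{19} = F_{18} + F_{17} = 2584 + 1597 = 4181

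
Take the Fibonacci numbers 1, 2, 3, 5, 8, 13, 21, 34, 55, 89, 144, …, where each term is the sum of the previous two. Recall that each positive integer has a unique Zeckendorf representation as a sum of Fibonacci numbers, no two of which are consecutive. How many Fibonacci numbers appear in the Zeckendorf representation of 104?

89 ≤ 104 < 144, so take 89; remainder 15
13 ≤ 15 < 21, so take 13; remainder 2
2 ≤ 2 < 3, so take 2; remainder 0
104 = 89 + 13 + 2, which has 3 terms.

3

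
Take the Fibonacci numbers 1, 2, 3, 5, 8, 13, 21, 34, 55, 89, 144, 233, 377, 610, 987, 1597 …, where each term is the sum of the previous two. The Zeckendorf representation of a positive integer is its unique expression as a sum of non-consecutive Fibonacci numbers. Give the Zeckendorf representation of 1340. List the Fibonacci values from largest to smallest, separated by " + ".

987 + 233 + 89 + 21 + 8 + 2

subtract 987 from 1340: 353 remains
subtract 233 from 353: 120 remains
subtract 89 from 120: 31 remains
subtract 21 from 31: 10 remains
subtract 8 from 10: 2 remains
subtract 2 from 2: 0 remains
So 1340 = 987 + 233 + 89 + 21 + 8 + 2, with no two terms consecutive in the sequence.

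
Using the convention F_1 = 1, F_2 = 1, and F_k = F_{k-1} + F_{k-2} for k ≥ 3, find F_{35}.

9227465

Iterating the recurrence up to F_{28} = 317811 and F_{27} = 196418:
F_{29} = F_{28} + F_{27} = 317811 + 196418 = 514229
F_{30} = F_{29} + F_{28} = 514229 + 317811 = 832040
F_{31} = F_{30} + F_{29} = 832040 + 514229 = 1346269
F_{32} = F_{31} + F_{30} = 1346269 + 832040 = 2178309
F_{33} = F_{32} + F_{31} = 2178309 + 1346269 = 3524578
F_{34} = F_{33} + F_{32} = 3524578 + 2178309 = 5702887
F_{35} = F_{34} + F_{33} = 5702887 + 3524578 = 9227465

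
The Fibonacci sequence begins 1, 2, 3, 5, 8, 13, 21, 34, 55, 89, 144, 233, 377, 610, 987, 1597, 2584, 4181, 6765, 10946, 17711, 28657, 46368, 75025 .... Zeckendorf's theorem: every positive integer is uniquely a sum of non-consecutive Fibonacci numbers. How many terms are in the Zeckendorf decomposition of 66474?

take 46368 (≤ 66474); 66474 − 46368 = 20106
take 17711 (≤ 20106); 20106 − 17711 = 2395
take 1597 (≤ 2395); 2395 − 1597 = 798
take 610 (≤ 798); 798 − 610 = 188
take 144 (≤ 188); 188 − 144 = 44
take 34 (≤ 44); 44 − 34 = 10
take 8 (≤ 10); 10 − 8 = 2
take 2 (≤ 2); 2 − 2 = 0
66474 = 46368 + 17711 + 1597 + 610 + 144 + 34 + 8 + 2, which has 8 terms.

8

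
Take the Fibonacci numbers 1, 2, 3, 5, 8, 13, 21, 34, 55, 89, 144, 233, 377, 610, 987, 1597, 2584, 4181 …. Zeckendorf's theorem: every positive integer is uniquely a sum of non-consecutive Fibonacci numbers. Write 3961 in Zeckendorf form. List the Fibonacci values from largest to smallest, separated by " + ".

2584 + 987 + 377 + 13

Repeatedly subtract the largest Fibonacci number that fits:
2584 ≤ 3961 < 4181, so take 2584; remainder 1377
987 ≤ 1377 < 1597, so take 987; remainder 390
377 ≤ 390 < 610, so take 377; remainder 13
13 ≤ 13 < 21, so take 13; remainder 0
So 3961 = 2584 + 987 + 377 + 13, with no two terms consecutive in the sequence.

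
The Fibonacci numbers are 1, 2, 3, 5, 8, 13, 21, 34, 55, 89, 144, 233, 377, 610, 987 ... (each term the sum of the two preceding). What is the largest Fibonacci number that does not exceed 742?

610 ≤ 742 < 987, so the largest Fibonacci number not exceeding 742 is 610.

610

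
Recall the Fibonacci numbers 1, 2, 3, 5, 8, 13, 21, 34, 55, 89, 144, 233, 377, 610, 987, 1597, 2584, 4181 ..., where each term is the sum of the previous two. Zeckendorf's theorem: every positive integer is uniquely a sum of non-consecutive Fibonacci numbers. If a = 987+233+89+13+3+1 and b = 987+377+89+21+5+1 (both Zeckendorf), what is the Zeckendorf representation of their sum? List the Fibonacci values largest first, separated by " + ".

2584 + 144 + 55 + 21 + 2

The two numbers are 1326 and 1480, so their sum is 2806.
take 2584 (≤ 2806); 2806 − 2584 = 222
take 144 (≤ 222); 222 − 144 = 78
take 55 (≤ 78); 78 − 55 = 23
take 21 (≤ 23); 23 − 21 = 2
take 2 (≤ 2); 2 − 2 = 0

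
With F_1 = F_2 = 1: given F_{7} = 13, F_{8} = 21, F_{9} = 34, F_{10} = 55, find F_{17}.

1597

By the addition formula F_{m+n} = F_m F_{n+1} + F_{m−1} F_n with m=8, n=9: F_{17} = 21·55 + 13·34 = 1155 + 442 = 1597.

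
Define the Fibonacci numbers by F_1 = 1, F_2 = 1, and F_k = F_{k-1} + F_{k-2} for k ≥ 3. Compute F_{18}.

Iterating the recurrence up to F_{13} = 233 and F_{12} = 144:
F_{14} = F_{13} + F_{12} = 233 + 144 = 377
F_{15} = F_{14} + F_{13} = 377 + 233 = 610
F_{16} = F_{15} + F_{14} = 610 + 377 = 987
F_{17} = F_{16} + F_{15} = 987 + 610 = 1597
F_{18} = F_{17} + F_{16} = 1597 + 987 = 2584

2584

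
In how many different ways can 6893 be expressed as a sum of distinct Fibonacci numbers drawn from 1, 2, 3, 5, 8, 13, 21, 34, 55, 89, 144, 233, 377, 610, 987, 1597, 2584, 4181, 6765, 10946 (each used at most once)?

Starting from the Zeckendorf form and repeatedly splitting a term F_k into F_{k−1} + F_{k−2} (when neither is already used) reaches every representation.
6893 = 6765+89+34+5 = 6765+89+34+3+2 = 6765+89+21+13+5 = … (37 more), for 40 in all.

40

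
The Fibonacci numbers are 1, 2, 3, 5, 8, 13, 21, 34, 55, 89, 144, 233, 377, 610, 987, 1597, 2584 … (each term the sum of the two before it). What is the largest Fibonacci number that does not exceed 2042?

1597

1597 ≤ 2042 < 2584, so the largest Fibonacci number not exceeding 2042 is 1597.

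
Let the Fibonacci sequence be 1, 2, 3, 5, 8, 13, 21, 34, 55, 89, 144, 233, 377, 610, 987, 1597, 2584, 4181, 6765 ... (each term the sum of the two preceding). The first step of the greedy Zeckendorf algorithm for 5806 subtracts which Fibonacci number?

4181 ≤ 5806 < 6765, so the largest Fibonacci number not exceeding 5806 is 4181.

4181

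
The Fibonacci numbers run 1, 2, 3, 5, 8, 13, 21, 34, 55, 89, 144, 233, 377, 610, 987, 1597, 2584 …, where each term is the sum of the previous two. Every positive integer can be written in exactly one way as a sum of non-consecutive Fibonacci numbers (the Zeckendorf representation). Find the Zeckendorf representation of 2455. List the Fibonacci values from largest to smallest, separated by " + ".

1597 + 610 + 233 + 13 + 2

largest Fibonacci ≤ 2455 is 1597; 2455 − 1597 = 858
largest Fibonacci ≤ 858 is 610; 858 − 610 = 248
largest Fibonacci ≤ 248 is 233; 248 − 233 = 15
largest Fibonacci ≤ 15 is 13; 15 − 13 = 2
largest Fibonacci ≤ 2 is 2; 2 − 2 = 0
So 2455 = 1597 + 610 + 233 + 13 + 2, with no two terms consecutive in the sequence.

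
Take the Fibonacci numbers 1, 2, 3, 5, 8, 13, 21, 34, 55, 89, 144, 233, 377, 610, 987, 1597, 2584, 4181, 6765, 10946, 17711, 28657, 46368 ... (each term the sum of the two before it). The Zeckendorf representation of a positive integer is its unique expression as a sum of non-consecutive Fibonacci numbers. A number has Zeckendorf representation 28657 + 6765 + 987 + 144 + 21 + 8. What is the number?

36582

28657 + 6765 + 987 + 144 + 21 + 8 = 36582.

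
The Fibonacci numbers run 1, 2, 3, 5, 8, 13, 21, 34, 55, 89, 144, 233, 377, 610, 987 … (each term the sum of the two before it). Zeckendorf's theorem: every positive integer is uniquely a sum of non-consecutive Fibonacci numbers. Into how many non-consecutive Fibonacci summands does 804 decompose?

610 ≤ 804 < 987, so take 610; remainder 194
144 ≤ 194 < 233, so take 144; remainder 50
34 ≤ 50 < 55, so take 34; remainder 16
13 ≤ 16 < 21, so take 13; remainder 3
3 ≤ 3 < 5, so take 3; remainder 0
804 = 610 + 144 + 34 + 13 + 3, which has 5 terms.

5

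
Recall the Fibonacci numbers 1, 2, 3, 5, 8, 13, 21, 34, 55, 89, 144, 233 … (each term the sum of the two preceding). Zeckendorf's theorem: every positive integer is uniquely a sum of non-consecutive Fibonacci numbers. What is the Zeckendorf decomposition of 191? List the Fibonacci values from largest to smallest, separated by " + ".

144 + 34 + 13

largest Fibonacci ≤ 191 is 144; 191 − 144 = 47
largest Fibonacci ≤ 47 is 34; 47 − 34 = 13
largest Fibonacci ≤ 13 is 13; 13 − 13 = 0
So 191 = 144 + 34 + 13, with no two terms consecutive in the sequence.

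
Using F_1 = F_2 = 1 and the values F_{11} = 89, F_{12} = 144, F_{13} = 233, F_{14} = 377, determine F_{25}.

75025

By the addition formula F_{m+n} = F_m F_{n+1} + F_{m−1} F_n with m=14, n=11: F_{25} = 377·144 + 233·89 = 54288 + 20737 = 75025.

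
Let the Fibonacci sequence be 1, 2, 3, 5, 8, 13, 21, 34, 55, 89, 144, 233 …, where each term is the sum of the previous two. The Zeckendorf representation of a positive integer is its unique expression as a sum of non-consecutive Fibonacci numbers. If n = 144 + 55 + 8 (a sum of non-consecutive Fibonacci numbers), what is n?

207

144 + 55 + 8 = 207.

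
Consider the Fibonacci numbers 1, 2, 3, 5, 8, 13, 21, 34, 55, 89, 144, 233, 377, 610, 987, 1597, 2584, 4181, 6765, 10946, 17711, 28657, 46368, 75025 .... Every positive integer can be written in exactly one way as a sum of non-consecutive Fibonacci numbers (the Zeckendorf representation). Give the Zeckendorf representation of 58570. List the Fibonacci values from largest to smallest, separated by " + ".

subtract 46368 from 58570: 12202 remains
subtract 10946 from 12202: 1256 remains
subtract 987 from 1256: 269 remains
subtract 233 from 269: 36 remains
subtract 34 from 36: 2 remains
subtract 2 from 2: 0 remains
So 58570 = 46368 + 10946 + 987 + 233 + 34 + 2, with no two terms consecutive in the sequence.

46368 + 10946 + 987 + 233 + 34 + 2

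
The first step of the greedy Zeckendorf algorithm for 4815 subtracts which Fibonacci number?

4181 ≤ 4815 < 6765, so the largest Fibonacci number not exceeding 4815 is 4181.

4181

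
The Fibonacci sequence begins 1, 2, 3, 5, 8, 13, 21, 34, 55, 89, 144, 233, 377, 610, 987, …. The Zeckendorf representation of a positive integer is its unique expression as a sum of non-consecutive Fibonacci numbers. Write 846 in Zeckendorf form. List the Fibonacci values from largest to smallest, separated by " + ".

610 + 233 + 3

Repeatedly subtract the largest Fibonacci number that fits:
largest Fibonacci ≤ 846 is 610; 846 − 610 = 236
largest Fibonacci ≤ 236 is 233; 236 − 233 = 3
largest Fibonacci ≤ 3 is 3; 3 − 3 = 0
So 846 = 610 + 233 + 3, with no two terms consecutive in the sequence.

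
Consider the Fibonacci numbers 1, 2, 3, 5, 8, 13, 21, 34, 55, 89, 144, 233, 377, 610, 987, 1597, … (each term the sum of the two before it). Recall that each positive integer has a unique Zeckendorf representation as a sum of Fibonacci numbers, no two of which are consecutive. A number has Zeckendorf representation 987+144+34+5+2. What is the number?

987+144+34+5+2 = 1172.

1172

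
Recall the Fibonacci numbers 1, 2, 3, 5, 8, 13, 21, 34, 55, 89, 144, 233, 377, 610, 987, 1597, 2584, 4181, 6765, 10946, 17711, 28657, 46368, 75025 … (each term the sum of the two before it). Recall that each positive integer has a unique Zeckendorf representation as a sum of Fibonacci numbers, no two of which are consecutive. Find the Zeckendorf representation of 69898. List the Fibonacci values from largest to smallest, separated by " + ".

46368 ≤ 69898 < 75025, so take 46368; remainder 23530
17711 ≤ 23530 < 28657, so take 17711; remainder 5819
4181 ≤ 5819 < 6765, so take 4181; remainder 1638
1597 ≤ 1638 < 2584, so take 1597; remainder 41
34 ≤ 41 < 55, so take 34; remainder 7
5 ≤ 7 < 8, so take 5; remainder 2
2 ≤ 2 < 3, so take 2; remainder 0
So 69898 = 46368 + 17711 + 4181 + 1597 + 34 + 5 + 2, with no two terms consecutive in the sequence.

46368 + 17711 + 4181 + 1597 + 34 + 5 + 2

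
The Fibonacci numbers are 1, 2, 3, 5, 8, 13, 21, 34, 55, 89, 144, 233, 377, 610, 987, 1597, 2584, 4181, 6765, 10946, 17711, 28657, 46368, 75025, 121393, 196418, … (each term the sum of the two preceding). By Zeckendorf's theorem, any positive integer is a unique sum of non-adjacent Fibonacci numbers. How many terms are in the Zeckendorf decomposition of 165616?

Greedy algorithm:
121393 ≤ 165616 < 196418, so take 121393; remainder 44223
28657 ≤ 44223 < 46368, so take 28657; remainder 15566
10946 ≤ 15566 < 17711, so take 10946; remainder 4620
4181 ≤ 4620 < 6765, so take 4181; remainder 439
377 ≤ 439 < 610, so take 377; remainder 62
55 ≤ 62 < 89, so take 55; remainder 7
5 ≤ 7 < 8, so take 5; remainder 2
2 ≤ 2 < 3, so take 2; remainder 0
165616 = 121393 + 28657 + 10946 + 4181 + 377 + 55 + 5 + 2, which has 8 terms.

8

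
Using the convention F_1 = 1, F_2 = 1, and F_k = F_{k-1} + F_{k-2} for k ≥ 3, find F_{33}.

3524578

Iterating the recurrence up to F_{27} = 196418 and F_{26} = 121393:
F_{28} = F_{27} + F_{26} = 196418 + 121393 = 317811
F_{29} = F_{28} + F_{27} = 317811 + 196418 = 514229
F_{30} = F_{29} + F_{28} = 514229 + 317811 = 832040
F_{31} = F_{30} + F_{29} = 832040 + 514229 = 1346269
F_{32} = F_{31} + F_{30} = 1346269 + 832040 = 2178309
F_{33} = F_{32} + F_{31} = 2178309 + 1346269 = 3524578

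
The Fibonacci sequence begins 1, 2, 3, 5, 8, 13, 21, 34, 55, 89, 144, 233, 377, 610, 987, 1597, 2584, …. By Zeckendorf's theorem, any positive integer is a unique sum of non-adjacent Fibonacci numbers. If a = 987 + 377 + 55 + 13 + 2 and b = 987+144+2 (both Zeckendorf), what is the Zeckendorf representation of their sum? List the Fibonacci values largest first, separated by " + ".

1597 + 610 + 233 + 89 + 34 + 3 + 1

The two numbers are 1434 and 1133, so their sum is 2567.
2567 − 1597 = 970
970 − 610 = 360
360 − 233 = 127
127 − 89 = 38
38 − 34 = 4
4 − 3 = 1
1 − 1 = 0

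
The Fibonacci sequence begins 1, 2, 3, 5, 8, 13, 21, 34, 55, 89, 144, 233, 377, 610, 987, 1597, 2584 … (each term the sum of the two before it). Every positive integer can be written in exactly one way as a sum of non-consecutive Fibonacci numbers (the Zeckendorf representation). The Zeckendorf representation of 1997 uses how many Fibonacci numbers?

take 1597 (≤ 1997); 1997 − 1597 = 400
take 377 (≤ 400); 400 − 377 = 23
take 21 (≤ 23); 23 − 21 = 2
take 2 (≤ 2); 2 − 2 = 0
1997 = 1597 + 377 + 21 + 2, which has 4 terms.

4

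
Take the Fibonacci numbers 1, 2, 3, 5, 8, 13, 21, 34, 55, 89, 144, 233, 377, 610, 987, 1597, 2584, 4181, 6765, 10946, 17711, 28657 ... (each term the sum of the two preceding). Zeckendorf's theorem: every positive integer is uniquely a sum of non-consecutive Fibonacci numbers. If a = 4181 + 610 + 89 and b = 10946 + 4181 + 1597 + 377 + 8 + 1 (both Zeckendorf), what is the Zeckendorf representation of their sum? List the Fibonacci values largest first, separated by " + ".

The two numbers are 4880 and 17110, so their sum is 21990.
take 17711 (≤ 21990); 21990 − 17711 = 4279
take 4181 (≤ 4279); 4279 − 4181 = 98
take 89 (≤ 98); 98 − 89 = 9
take 8 (≤ 9); 9 − 8 = 1
take 1 (≤ 1); 1 − 1 = 0

17711 + 4181 + 89 + 8 + 1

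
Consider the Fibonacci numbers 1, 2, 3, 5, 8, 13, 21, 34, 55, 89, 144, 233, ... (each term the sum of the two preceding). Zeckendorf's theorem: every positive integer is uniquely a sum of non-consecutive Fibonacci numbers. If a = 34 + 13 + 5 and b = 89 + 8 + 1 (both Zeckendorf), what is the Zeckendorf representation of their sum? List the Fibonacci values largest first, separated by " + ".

The two numbers are 52 and 98, so their sum is 150.
Greedy algorithm:
150 − 144 = 6
6 − 5 = 1
1 − 1 = 0

144 + 5 + 1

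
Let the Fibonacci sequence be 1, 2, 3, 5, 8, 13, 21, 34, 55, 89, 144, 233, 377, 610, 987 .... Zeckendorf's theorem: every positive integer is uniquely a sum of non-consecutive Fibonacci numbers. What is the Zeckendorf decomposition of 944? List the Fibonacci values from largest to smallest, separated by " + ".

610 + 233 + 89 + 8 + 3 + 1

Greedily peel off the largest Fibonacci term at each step:
take 610 (≤ 944); 944 − 610 = 334
take 233 (≤ 334); 334 − 233 = 101
take 89 (≤ 101); 101 − 89 = 12
take 8 (≤ 12); 12 − 8 = 4
take 3 (≤ 4); 4 − 3 = 1
take 1 (≤ 1); 1 − 1 = 0
So 944 = 610 + 233 + 89 + 8 + 3 + 1, with no two terms consecutive in the sequence.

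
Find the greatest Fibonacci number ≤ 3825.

2584 ≤ 3825 < 4181, so the largest Fibonacci number not exceeding 3825 is 2584.

2584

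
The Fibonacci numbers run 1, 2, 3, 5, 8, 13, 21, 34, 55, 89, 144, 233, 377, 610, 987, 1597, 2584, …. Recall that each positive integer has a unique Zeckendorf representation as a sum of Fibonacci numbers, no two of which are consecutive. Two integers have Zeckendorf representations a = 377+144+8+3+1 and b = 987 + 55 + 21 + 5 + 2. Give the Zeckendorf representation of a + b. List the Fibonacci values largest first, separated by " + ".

1597 + 5 + 1

The two numbers are 533 and 1070, so their sum is 1603.
Greedy algorithm:
1603: greatest Fibonacci not exceeding it is 1597, leaving 6
6: greatest Fibonacci not exceeding it is 5, leaving 1
1: greatest Fibonacci not exceeding it is 1, leaving 0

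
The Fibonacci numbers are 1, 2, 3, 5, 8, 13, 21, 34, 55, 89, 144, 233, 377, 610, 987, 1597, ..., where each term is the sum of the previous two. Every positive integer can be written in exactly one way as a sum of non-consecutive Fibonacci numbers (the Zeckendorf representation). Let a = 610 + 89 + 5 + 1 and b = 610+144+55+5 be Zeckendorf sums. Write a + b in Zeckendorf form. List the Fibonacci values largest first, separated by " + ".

987 + 377 + 144 + 8 + 3

The two numbers are 705 and 814, so their sum is 1519.
take 987 (≤ 1519); 1519 − 987 = 532
take 377 (≤ 532); 532 − 377 = 155
take 144 (≤ 155); 155 − 144 = 11
take 8 (≤ 11); 11 − 8 = 3
take 3 (≤ 3); 3 − 3 = 0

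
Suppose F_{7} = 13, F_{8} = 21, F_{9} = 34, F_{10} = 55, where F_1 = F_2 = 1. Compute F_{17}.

By the addition formula F_{m+n} = F_m F_{n+1} + F_{m−1} F_n with m=8, n=9: F_{17} = 21·55 + 13·34 = 1155 + 442 = 1597.

1597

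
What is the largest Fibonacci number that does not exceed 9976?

6765 ≤ 9976 < 10946, so the largest Fibonacci number not exceeding 9976 is 6765.

6765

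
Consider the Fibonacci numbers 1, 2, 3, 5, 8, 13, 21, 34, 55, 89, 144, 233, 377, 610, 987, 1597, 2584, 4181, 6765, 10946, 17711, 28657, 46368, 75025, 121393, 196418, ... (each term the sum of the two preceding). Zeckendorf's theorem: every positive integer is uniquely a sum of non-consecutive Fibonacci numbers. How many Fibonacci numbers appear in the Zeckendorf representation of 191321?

191321: greatest Fibonacci not exceeding it is 121393, leaving 69928
69928: greatest Fibonacci not exceeding it is 46368, leaving 23560
23560: greatest Fibonacci not exceeding it is 17711, leaving 5849
5849: greatest Fibonacci not exceeding it is 4181, leaving 1668
1668: greatest Fibonacci not exceeding it is 1597, leaving 71
71: greatest Fibonacci not exceeding it is 55, leaving 16
16: greatest Fibonacci not exceeding it is 13, leaving 3
3: greatest Fibonacci not exceeding it is 3, leaving 0
191321 = 121393 + 46368 + 17711 + 4181 + 1597 + 55 + 13 + 3, which has 8 terms.

8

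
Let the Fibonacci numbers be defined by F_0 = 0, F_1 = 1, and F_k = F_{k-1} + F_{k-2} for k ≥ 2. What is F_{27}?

Iterating the recurrence up to F_{19} = 4181 and F_{18} = 2584:
F_{20} = F_{19} + F_{18} = 4181 + 2584 = 6765
F_{21} = F_{20} + F_{19} = 6765 + 4181 = 10946
F_{22} = F_{21} + F_{20} = 10946 + 6765 = 17711
F_{23} = F_{22} + F_{21} = 17711 + 10946 = 28657
F_{24} = F_{23} + F_{22} = 28657 + 17711 = 46368
F_{25} = F_{24} + F_{23} = 46368 + 28657 = 75025
F_{26} = F_{25} + F_{24} = 75025 + 46368 = 121393
F_{27} = F_{26} + F_{25} = 121393 + 75025 = 196418

196418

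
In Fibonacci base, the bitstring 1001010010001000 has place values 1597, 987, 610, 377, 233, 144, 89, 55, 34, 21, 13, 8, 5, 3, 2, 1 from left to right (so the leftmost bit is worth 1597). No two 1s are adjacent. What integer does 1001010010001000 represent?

2157

Summing the place values of the 1 bits: 1597 + 377 + 144 + 34 + 5 = 2157.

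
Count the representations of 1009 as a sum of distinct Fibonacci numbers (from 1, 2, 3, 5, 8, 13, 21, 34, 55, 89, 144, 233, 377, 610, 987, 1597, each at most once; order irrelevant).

1009 = 987+21+1 = 987+13+8+1 = 610+377+21+1 = … (11 more), for 14 in all.

14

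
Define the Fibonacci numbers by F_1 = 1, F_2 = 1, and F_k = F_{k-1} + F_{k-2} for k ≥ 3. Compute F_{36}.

14930352

Iterating the recurrence up to F_{30} = 832040 and F_{29} = 514229:
F_{31} = F_{30} + F_{29} = 832040 + 514229 = 1346269
F_{32} = F_{31} + F_{30} = 1346269 + 832040 = 2178309
F_{33} = F_{32} + F_{31} = 2178309 + 1346269 = 3524578
F_{34} = F_{33} + F_{32} = 3524578 + 2178309 = 5702887
F_{35} = F_{34} + F_{33} = 5702887 + 3524578 = 9227465
F_{36} = F_{35} + F_{34} = 9227465 + 5702887 = 14930352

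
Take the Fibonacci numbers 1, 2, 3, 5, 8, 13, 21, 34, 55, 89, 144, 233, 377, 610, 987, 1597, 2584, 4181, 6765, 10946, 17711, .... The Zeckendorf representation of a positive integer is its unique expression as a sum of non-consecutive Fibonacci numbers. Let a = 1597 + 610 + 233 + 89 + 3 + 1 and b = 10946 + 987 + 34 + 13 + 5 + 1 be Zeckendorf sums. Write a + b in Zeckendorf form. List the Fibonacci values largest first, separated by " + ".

The two numbers are 2533 and 11986, so their sum is 14519.
subtract 10946 from 14519: 3573 remains
subtract 2584 from 3573: 989 remains
subtract 987 from 989: 2 remains
subtract 2 from 2: 0 remains

10946 + 2584 + 987 + 2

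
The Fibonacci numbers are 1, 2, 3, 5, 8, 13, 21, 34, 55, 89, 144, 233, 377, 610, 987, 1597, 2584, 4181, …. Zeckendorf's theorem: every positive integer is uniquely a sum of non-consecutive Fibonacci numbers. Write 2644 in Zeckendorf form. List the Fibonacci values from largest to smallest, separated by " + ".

2584 + 55 + 5

take 2584 (≤ 2644); 2644 − 2584 = 60
take 55 (≤ 60); 60 − 55 = 5
take 5 (≤ 5); 5 − 5 = 0
So 2644 = 2584 + 55 + 5, with no two terms consecutive in the sequence.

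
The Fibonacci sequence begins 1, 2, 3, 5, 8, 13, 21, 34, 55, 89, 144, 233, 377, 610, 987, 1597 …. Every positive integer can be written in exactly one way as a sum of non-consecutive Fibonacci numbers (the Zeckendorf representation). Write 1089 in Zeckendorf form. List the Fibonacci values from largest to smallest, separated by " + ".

largest Fibonacci ≤ 1089 is 987; 1089 − 987 = 102
largest Fibonacci ≤ 102 is 89; 102 − 89 = 13
largest Fibonacci ≤ 13 is 13; 13 − 13 = 0
So 1089 = 987 + 89 + 13, with no two terms consecutive in the sequence.

987 + 89 + 13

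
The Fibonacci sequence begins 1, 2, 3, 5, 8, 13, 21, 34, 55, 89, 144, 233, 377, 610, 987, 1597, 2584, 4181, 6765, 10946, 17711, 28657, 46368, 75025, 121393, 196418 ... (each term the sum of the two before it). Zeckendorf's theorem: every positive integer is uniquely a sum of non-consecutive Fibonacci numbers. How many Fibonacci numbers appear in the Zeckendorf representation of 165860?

8

165860: greatest Fibonacci not exceeding it is 121393, leaving 44467
44467: greatest Fibonacci not exceeding it is 28657, leaving 15810
15810: greatest Fibonacci not exceeding it is 10946, leaving 4864
4864: greatest Fibonacci not exceeding it is 4181, leaving 683
683: greatest Fibonacci not exceeding it is 610, leaving 73
73: greatest Fibonacci not exceeding it is 55, leaving 18
18: greatest Fibonacci not exceeding it is 13, leaving 5
5: greatest Fibonacci not exceeding it is 5, leaving 0
165860 = 121393 + 28657 + 10946 + 4181 + 610 + 55 + 13 + 5, which has 8 terms.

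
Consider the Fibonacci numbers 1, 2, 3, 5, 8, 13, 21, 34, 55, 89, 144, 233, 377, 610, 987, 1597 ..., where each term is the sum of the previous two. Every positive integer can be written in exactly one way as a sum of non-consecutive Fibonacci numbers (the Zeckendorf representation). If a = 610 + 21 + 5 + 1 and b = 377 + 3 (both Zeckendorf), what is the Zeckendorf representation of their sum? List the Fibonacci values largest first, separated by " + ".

987 + 21 + 8 + 1

The two numbers are 637 and 380, so their sum is 1017.
Greedily peel off the largest Fibonacci term at each step:
largest Fibonacci ≤ 1017 is 987; 1017 − 987 = 30
largest Fibonacci ≤ 30 is 21; 30 − 21 = 9
largest Fibonacci ≤ 9 is 8; 9 − 8 = 1
largest Fibonacci ≤ 1 is 1; 1 − 1 = 0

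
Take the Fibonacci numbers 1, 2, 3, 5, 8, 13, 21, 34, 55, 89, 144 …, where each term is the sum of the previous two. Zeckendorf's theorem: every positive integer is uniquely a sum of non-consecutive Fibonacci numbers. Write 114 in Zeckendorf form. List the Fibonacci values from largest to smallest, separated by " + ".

89 + 21 + 3 + 1

Repeatedly subtract the largest Fibonacci number that fits:
89 ≤ 114 < 144, so take 89; remainder 25
21 ≤ 25 < 34, so take 21; remainder 4
3 ≤ 4 < 5, so take 3; remainder 1
1 ≤ 1 < 2, so take 1; remainder 0
So 114 = 89 + 21 + 3 + 1, with no two terms consecutive in the sequence.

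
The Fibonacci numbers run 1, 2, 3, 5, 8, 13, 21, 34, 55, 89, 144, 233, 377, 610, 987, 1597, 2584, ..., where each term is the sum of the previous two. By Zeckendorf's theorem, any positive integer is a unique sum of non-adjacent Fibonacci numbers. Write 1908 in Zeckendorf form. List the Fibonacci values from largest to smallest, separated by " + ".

1597 + 233 + 55 + 21 + 2

1908 − 1597 = 311
311 − 233 = 78
78 − 55 = 23
23 − 21 = 2
2 − 2 = 0
So 1908 = 1597 + 233 + 55 + 21 + 2, with no two terms consecutive in the sequence.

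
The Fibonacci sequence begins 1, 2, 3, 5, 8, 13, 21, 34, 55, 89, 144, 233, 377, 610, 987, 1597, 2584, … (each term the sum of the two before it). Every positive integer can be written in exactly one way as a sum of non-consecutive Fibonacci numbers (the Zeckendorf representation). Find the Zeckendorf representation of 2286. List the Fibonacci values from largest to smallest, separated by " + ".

1597 ≤ 2286 < 2584, so take 1597; remainder 689
610 ≤ 689 < 987, so take 610; remainder 79
55 ≤ 79 < 89, so take 55; remainder 24
21 ≤ 24 < 34, so take 21; remainder 3
3 ≤ 3 < 5, so take 3; remainder 0
So 2286 = 1597 + 610 + 55 + 21 + 3, with no two terms consecutive in the sequence.

1597 + 610 + 55 + 21 + 3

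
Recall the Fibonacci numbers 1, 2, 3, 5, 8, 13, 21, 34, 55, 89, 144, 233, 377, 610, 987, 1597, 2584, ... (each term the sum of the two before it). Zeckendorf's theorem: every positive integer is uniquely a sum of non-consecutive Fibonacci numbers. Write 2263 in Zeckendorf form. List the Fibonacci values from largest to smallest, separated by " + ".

2263: greatest Fibonacci not exceeding it is 1597, leaving 666
666: greatest Fibonacci not exceeding it is 610, leaving 56
56: greatest Fibonacci not exceeding it is 55, leaving 1
1: greatest Fibonacci not exceeding it is 1, leaving 0
So 2263 = 1597 + 610 + 55 + 1, with no two terms consecutive in the sequence.

1597 + 610 + 55 + 1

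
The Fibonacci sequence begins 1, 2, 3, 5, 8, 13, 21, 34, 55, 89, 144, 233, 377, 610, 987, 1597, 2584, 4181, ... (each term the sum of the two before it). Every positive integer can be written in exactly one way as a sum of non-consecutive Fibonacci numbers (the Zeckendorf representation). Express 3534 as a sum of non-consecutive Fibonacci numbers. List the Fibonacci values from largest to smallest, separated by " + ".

2584 ≤ 3534 < 4181, so take 2584; remainder 950
610 ≤ 950 < 987, so take 610; remainder 340
233 ≤ 340 < 377, so take 233; remainder 107
89 ≤ 107 < 144, so take 89; remainder 18
13 ≤ 18 < 21, so take 13; remainder 5
5 ≤ 5 < 8, so take 5; remainder 0
So 3534 = 2584 + 610 + 233 + 89 + 13 + 5, with no two terms consecutive in the sequence.

2584 + 610 + 233 + 89 + 13 + 5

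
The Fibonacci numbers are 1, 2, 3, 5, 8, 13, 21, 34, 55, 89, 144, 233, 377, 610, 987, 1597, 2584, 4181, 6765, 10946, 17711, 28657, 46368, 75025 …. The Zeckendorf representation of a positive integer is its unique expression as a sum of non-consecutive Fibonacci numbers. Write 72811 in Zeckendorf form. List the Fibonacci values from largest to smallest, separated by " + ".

72811: greatest Fibonacci not exceeding it is 46368, leaving 26443
26443: greatest Fibonacci not exceeding it is 17711, leaving 8732
8732: greatest Fibonacci not exceeding it is 6765, leaving 1967
1967: greatest Fibonacci not exceeding it is 1597, leaving 370
370: greatest Fibonacci not exceeding it is 233, leaving 137
137: greatest Fibonacci not exceeding it is 89, leaving 48
48: greatest Fibonacci not exceeding it is 34, leaving 14
14: greatest Fibonacci not exceeding it is 13, leaving 1
1: greatest Fibonacci not exceeding it is 1, leaving 0
So 72811 = 46368 + 17711 + 6765 + 1597 + 233 + 89 + 34 + 13 + 1, with no two terms consecutive in the sequence.

46368 + 17711 + 6765 + 1597 + 233 + 89 + 34 + 13 + 1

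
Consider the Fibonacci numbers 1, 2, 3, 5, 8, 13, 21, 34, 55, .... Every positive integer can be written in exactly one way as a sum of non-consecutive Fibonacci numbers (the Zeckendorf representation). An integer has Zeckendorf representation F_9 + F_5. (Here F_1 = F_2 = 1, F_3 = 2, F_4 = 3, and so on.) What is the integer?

39

F_9 + F_5 = 34 + 5 = 39.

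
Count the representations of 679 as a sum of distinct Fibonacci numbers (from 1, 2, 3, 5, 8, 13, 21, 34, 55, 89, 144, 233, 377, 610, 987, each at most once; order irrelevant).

Starting from the Zeckendorf form and repeatedly splitting a term F_k into F_{k−1} + F_{k−2} (when neither is already used) reaches every representation.
679 = 610+55+13+1 = 610+55+8+5+1 = 610+34+21+13+1 = 377+233+55+13+1 = … (14 more), for 18 in all.

18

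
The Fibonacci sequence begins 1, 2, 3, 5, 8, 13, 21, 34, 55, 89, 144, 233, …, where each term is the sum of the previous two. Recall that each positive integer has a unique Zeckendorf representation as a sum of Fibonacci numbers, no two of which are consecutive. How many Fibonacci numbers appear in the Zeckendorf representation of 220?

subtract 144 from 220: 76 remains
subtract 55 from 76: 21 remains
subtract 21 from 21: 0 remains
220 = 144 + 55 + 21, which has 3 terms.

3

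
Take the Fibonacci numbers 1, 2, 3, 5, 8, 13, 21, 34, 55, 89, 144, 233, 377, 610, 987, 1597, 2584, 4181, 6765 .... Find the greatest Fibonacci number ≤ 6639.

4181

4181 ≤ 6639 < 6765, so the largest Fibonacci number not exceeding 6639 is 4181.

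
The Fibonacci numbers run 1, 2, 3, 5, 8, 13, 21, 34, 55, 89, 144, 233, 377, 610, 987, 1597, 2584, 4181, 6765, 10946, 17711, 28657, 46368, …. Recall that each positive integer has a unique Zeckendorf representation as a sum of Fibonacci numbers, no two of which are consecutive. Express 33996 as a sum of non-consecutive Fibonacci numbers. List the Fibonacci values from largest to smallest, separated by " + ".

28657 + 4181 + 987 + 144 + 21 + 5 + 1

28657 ≤ 33996 < 46368, so take 28657; remainder 5339
4181 ≤ 5339 < 6765, so take 4181; remainder 1158
987 ≤ 1158 < 1597, so take 987; remainder 171
144 ≤ 171 < 233, so take 144; remainder 27
21 ≤ 27 < 34, so take 21; remainder 6
5 ≤ 6 < 8, so take 5; remainder 1
1 ≤ 1 < 2, so take 1; remainder 0
So 33996 = 28657 + 4181 + 987 + 144 + 21 + 5 + 1, with no two terms consecutive in the sequence.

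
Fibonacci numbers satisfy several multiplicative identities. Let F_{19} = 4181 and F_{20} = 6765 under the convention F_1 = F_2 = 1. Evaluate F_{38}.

By the doubling identity F_{2k} = F_k(2F_{k+1} − F_k): F_{38} = 4181·(2·6765 − 4181) = 4181·9349 = 39088169.

39088169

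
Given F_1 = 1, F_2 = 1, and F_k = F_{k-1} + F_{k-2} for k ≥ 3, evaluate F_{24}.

46368

Iterating the recurrence up to F_{19} = 4181 and F_{18} = 2584:
F_{20} = F_{19} + F_{18} = 4181 + 2584 = 6765
F_{21} = F_{20} + F_{19} = 6765 + 4181 = 10946
F_{22} = F_{21} + F_{20} = 10946 + 6765 = 17711
F_{23} = F_{22} + F_{21} = 17711 + 10946 = 28657
F_{24} = F_{23} + F_{22} = 28657 + 17711 = 46368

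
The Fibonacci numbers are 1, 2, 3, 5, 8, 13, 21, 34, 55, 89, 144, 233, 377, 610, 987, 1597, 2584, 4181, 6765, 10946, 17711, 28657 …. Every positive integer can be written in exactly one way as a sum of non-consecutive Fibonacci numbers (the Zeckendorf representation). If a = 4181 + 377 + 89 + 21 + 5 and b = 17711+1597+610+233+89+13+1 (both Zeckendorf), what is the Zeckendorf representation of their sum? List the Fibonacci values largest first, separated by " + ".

The two numbers are 4673 and 20254, so their sum is 24927.
subtract 17711 from 24927: 7216 remains
subtract 6765 from 7216: 451 remains
subtract 377 from 451: 74 remains
subtract 55 from 74: 19 remains
subtract 13 from 19: 6 remains
subtract 5 from 6: 1 remains
subtract 1 from 1: 0 remains

17711 + 6765 + 377 + 55 + 13 + 5 + 1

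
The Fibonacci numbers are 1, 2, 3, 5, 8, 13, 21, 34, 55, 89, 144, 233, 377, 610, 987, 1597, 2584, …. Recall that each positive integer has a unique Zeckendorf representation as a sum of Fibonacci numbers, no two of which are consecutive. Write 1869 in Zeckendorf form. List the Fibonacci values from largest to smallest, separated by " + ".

1597 + 233 + 34 + 5

Greedily peel off the largest Fibonacci term at each step:
subtract 1597 from 1869: 272 remains
subtract 233 from 272: 39 remains
subtract 34 from 39: 5 remains
subtract 5 from 5: 0 remains
So 1869 = 1597 + 233 + 34 + 5, with no two terms consecutive in the sequence.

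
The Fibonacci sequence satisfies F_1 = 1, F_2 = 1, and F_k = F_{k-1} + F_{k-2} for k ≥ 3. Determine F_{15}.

610

Iterating the recurrence up to F_{9} = 34 and F_{8} = 21:
F_{10} = F_{9} + F_{8} = 34 + 21 = 55
F_{11} = F_{10} + F_{9} = 55 + 34 = 89
F_{12} = F_{11} + F_{10} = 89 + 55 = 144
F_{13} = F_{12} + F_{11} = 144 + 89 = 233
F_{14} = F_{13} + F_{12} = 233 + 144 = 377
F_{15} = F_{14} + F_{13} = 377 + 233 = 610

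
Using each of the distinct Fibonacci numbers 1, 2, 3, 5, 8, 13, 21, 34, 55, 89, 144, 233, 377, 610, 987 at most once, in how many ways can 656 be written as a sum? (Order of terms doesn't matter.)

7

Each representation comes from the Zeckendorf form by replacing some F_k with F_{k−1} + F_{k−2} where possible.
656 = 610+34+8+3+1 = 610+21+13+8+3+1 = 377+233+34+8+3+1 = 377+233+21+13+8+3+1 = 377+144+89+34+8+3+1 = … (2 more), for 7 in all.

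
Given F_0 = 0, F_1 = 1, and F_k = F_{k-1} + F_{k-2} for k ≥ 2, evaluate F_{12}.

Iterating the recurrence up to F_{4} = 3 and F_{3} = 2:
F_{5} = F_{4} + F_{3} = 3 + 2 = 5
F_{6} = F_{5} + F_{4} = 5 + 3 = 8
F_{7} = F_{6} + F_{5} = 8 + 5 = 13
F_{8} = F_{7} + F_{6} = 13 + 8 = 21
F_{9} = F_{8} + F_{7} = 21 + 13 = 34
F_{10} = F_{9} + F_{8} = 34 + 21 = 55
F_{11} = F_{10} + F_{9} = 55 + 34 = 89
F_{12} = F_{11} + F_{10} = 89 + 55 = 144

144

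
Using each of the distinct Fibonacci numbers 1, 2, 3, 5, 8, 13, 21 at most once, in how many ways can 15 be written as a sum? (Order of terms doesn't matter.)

2

Starting from the Zeckendorf form and repeatedly splitting a term F_k into F_{k−1} + F_{k−2} (when neither is already used) reaches every representation.
15 = 13+2 = 8+5+2 — 2 representations.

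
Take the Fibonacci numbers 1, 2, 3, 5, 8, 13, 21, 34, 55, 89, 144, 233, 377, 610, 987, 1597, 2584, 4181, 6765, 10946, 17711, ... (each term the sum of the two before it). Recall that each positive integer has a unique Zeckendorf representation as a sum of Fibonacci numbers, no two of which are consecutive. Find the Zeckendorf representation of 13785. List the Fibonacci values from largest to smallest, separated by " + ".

Repeatedly subtract the largest Fibonacci number that fits:
subtract 10946 from 13785: 2839 remains
subtract 2584 from 2839: 255 remains
subtract 233 from 255: 22 remains
subtract 21 from 22: 1 remains
subtract 1 from 1: 0 remains
So 13785 = 10946 + 2584 + 233 + 21 + 1, with no two terms consecutive in the sequence.

10946 + 2584 + 233 + 21 + 1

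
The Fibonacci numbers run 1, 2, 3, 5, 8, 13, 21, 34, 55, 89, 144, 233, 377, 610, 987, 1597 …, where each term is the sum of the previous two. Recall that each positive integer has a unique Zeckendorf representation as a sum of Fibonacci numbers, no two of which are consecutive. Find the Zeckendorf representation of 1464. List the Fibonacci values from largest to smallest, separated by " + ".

987 + 377 + 89 + 8 + 3

Greedily peel off the largest Fibonacci term at each step:
subtract 987 from 1464: 477 remains
subtract 377 from 477: 100 remains
subtract 89 from 100: 11 remains
subtract 8 from 11: 3 remains
subtract 3 from 3: 0 remains
So 1464 = 987 + 377 + 89 + 8 + 3, with no two terms consecutive in the sequence.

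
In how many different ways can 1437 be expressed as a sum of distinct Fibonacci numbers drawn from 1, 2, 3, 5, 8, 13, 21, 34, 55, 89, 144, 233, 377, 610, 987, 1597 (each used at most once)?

Starting from the Zeckendorf form and repeatedly splitting a term F_k into F_{k−1} + F_{k−2} (when neither is already used) reaches every representation.
1437 = 987+377+55+13+5 = 987+377+55+13+3+2 = 987+377+34+21+13+5 = 987+233+144+55+13+5 = … (20 more), for 24 in all.

24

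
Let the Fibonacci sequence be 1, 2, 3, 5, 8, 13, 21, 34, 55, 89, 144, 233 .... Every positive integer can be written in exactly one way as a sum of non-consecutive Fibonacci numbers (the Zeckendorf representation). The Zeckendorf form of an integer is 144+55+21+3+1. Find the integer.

224

144+55+21+3+1 = 224.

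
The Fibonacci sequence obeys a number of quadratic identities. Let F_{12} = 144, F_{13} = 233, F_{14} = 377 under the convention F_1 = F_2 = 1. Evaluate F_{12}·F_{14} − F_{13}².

144·377 − 233² = 54288 − 54289 = -1. (Cassini's identity: F_{k−1}F_{k+1} − F_k² = (−1)^k.)

-1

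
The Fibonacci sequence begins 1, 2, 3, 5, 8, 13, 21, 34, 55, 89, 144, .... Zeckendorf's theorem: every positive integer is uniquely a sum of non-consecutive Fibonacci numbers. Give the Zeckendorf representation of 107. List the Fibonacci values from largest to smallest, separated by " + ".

Greedy algorithm:
take 89 (≤ 107); 107 − 89 = 18
take 13 (≤ 18); 18 − 13 = 5
take 5 (≤ 5); 5 − 5 = 0
So 107 = 89 + 13 + 5, with no two terms consecutive in the sequence.

89 + 13 + 5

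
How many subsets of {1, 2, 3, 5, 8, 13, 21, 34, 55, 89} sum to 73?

Each representation comes from the Zeckendorf form by replacing some F_k with F_{k−1} + F_{k−2} where possible.
73 = 55+13+5 = 55+13+3+2 = 34+21+13+5 = 55+8+5+3+2 = … (2 more), for 6 in all.

6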